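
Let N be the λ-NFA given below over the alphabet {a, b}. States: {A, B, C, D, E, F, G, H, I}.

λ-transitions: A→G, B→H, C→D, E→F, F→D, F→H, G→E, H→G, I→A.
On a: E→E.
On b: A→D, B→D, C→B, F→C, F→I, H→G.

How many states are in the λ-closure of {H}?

Start with {H}.
From H via λ: add G.
From G via λ: add E.
From E via λ: add F.
From F via λ: add D.
λ-closure = {D, E, F, G, H}, which has 5 states.

5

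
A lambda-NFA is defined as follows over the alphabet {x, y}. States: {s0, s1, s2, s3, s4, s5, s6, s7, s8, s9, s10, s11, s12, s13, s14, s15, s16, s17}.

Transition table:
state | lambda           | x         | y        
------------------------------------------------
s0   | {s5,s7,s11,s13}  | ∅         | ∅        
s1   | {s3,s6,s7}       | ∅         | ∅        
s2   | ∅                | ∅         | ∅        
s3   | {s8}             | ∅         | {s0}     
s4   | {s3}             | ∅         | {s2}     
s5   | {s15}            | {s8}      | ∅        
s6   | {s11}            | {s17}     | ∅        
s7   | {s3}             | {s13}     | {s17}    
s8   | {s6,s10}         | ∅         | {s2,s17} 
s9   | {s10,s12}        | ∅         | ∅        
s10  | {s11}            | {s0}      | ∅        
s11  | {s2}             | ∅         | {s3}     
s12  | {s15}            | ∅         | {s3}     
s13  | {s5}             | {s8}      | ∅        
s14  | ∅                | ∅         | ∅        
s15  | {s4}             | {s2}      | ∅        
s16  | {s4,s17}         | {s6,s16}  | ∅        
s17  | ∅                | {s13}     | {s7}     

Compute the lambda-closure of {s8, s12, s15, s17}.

Start with {s8, s12, s15, s17}.
From s8 via lambda: add s6, s10.
From s15 via lambda: add s4.
From s4 via lambda: add s3.
From s6 via lambda: add s11.
From s11 via lambda: add s2.
No new states can be added; the closed set is {s2, s3, s4, s6, s8, s10, s11, s12, s15, s17}.

{s2, s3, s4, s6, s8, s10, s11, s12, s15, s17}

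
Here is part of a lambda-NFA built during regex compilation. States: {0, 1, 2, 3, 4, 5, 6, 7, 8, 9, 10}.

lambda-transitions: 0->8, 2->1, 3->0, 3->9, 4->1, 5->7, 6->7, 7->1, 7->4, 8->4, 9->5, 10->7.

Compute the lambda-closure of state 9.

{1, 4, 5, 7, 9}

Start with {9}.
From 9 via lambda: add 5.
From 5 via lambda: add 7.
From 7 via lambda: add 1, 4.
No new states can be added; the closed set is {1, 4, 5, 7, 9}.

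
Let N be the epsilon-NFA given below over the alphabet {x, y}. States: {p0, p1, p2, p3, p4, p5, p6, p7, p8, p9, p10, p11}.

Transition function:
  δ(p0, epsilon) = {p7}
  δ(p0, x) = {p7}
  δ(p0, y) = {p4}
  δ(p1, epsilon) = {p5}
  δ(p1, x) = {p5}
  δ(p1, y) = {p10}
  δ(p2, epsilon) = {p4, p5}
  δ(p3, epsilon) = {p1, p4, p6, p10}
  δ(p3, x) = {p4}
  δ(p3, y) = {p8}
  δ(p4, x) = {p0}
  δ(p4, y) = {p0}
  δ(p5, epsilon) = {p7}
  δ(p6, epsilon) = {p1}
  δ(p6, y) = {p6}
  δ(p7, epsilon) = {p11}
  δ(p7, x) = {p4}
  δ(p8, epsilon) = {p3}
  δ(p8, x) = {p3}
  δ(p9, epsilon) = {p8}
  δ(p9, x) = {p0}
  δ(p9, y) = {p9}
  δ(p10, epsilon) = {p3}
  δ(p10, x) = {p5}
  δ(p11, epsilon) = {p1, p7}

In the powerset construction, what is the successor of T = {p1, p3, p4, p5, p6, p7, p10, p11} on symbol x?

p1 on x → {p5}.
p3 on x → {p4}.
p4 on x → {p0}.
p7 on x → {p4}.
p10 on x → {p5}.
No x-transition from p5, p6, p11.
Union after reading x: {p0, p4, p5}.
Now take the epsilon-closure:
From p0 via epsilon: add p7.
From p7 via epsilon: add p11.
From p11 via epsilon: add p1.
No new states can be added; the closed set is {p0, p1, p4, p5, p7, p11}.

{p0, p1, p4, p5, p7, p11}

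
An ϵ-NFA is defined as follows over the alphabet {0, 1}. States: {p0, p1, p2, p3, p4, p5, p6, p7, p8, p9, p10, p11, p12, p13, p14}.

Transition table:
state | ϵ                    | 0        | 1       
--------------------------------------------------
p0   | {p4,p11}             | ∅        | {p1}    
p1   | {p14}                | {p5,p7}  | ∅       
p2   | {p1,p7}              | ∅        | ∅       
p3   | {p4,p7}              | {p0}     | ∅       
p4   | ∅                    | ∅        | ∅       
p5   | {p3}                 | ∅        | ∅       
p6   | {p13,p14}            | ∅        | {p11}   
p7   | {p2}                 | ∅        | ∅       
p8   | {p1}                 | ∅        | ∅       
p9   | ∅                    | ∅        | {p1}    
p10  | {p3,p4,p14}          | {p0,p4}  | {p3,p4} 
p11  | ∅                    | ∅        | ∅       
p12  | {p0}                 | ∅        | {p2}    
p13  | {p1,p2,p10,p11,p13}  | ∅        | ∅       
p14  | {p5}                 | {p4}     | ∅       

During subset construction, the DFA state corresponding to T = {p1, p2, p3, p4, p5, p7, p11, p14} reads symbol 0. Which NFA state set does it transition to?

{p0, p1, p2, p3, p4, p5, p7, p11, p14}

p1 on 0 → {p5, p7}.
p3 on 0 → {p0}.
p14 on 0 → {p4}.
No 0-transition from p2, p4, p5, p7, p11.
Union after reading 0: {p0, p4, p5, p7}.
Now take the ϵ-closure:
From p0 via ϵ: add p11.
From p5 via ϵ: add p3.
From p7 via ϵ: add p2.
From p2 via ϵ: add p1.
From p1 via ϵ: add p14.
No new states can be added; the closed set is {p0, p1, p2, p3, p4, p5, p7, p11, p14}.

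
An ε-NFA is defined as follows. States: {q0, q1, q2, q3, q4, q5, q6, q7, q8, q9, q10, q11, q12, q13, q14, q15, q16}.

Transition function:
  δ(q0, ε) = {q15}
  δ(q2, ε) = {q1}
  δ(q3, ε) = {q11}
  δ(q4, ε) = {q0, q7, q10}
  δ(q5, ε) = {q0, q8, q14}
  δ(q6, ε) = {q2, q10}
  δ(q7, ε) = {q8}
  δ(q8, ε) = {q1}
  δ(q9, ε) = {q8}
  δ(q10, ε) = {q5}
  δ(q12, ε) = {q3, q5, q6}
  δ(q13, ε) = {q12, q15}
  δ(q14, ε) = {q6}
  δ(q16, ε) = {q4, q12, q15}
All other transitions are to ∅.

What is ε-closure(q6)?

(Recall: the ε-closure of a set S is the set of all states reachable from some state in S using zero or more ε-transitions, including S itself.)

Start with {q6}.
From q6 via ε: add q2, q10.
From q2 via ε: add q1.
From q10 via ε: add q5.
From q5 via ε: add q0, q8, q14.
From q0 via ε: add q15.
No new states can be added; the closed set is {q0, q1, q2, q5, q6, q8, q10, q14, q15}.

{q0, q1, q2, q5, q6, q8, q10, q14, q15}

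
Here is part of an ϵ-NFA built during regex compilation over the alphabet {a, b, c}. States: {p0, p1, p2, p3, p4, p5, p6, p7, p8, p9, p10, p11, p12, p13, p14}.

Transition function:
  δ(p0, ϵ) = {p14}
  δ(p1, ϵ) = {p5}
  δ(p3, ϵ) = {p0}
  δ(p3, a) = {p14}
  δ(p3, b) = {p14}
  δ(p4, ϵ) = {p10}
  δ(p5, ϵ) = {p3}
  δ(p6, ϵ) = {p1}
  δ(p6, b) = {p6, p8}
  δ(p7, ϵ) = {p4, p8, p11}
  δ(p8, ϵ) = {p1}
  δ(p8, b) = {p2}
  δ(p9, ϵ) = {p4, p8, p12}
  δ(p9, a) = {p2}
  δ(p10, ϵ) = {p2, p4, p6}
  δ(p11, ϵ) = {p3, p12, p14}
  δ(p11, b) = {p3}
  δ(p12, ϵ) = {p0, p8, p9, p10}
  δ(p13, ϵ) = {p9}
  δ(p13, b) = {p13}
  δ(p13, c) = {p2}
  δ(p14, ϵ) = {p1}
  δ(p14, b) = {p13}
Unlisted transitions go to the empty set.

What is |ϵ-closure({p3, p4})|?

9

Start with {p3, p4}.
From p3 via ϵ: add p0.
From p4 via ϵ: add p10.
From p0 via ϵ: add p14.
From p10 via ϵ: add p2, p6.
From p6 via ϵ: add p1.
From p1 via ϵ: add p5.
ϵ-closure = {p0, p1, p2, p3, p4, p5, p6, p10, p14}, which has 9 states.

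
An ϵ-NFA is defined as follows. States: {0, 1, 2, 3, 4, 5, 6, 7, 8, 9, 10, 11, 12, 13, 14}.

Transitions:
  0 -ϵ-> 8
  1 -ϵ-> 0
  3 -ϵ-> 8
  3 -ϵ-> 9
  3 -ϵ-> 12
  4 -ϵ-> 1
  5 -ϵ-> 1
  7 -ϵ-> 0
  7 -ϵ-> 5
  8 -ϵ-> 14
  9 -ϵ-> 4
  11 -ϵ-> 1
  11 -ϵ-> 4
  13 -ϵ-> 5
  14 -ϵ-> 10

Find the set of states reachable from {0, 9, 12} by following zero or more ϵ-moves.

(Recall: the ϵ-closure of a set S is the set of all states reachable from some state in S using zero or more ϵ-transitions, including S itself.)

{0, 1, 4, 8, 9, 10, 12, 14}

Start with {0, 9, 12}.
From 0 via ϵ: add 8.
From 9 via ϵ: add 4.
From 4 via ϵ: add 1.
From 8 via ϵ: add 14.
From 14 via ϵ: add 10.
No new states can be added; the closed set is {0, 1, 4, 8, 9, 10, 12, 14}.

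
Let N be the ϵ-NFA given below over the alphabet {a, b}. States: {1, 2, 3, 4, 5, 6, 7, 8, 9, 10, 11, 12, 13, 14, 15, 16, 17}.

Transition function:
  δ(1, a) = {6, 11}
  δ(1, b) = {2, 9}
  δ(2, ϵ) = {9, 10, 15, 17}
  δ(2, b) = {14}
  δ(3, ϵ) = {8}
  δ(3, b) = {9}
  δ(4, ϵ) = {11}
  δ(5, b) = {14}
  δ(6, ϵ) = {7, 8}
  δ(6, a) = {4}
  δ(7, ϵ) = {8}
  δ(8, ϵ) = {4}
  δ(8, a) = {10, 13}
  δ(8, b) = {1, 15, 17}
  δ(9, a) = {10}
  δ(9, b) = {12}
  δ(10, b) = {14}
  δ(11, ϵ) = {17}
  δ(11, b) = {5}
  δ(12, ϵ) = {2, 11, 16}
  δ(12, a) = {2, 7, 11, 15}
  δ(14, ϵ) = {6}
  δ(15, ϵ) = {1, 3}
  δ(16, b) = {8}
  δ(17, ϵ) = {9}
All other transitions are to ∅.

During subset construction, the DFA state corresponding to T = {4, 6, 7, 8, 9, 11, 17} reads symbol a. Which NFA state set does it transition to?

{4, 9, 10, 11, 13, 17}

6 on a → {4}.
8 on a → {10, 13}.
9 on a → {10}.
No a-transition from 4, 7, 11, 17.
Union after reading a: {4, 10, 13}.
Now take the ϵ-closure:
From 4 via ϵ: add 11.
From 11 via ϵ: add 17.
From 17 via ϵ: add 9.
No new states can be added; the closed set is {4, 9, 10, 11, 13, 17}.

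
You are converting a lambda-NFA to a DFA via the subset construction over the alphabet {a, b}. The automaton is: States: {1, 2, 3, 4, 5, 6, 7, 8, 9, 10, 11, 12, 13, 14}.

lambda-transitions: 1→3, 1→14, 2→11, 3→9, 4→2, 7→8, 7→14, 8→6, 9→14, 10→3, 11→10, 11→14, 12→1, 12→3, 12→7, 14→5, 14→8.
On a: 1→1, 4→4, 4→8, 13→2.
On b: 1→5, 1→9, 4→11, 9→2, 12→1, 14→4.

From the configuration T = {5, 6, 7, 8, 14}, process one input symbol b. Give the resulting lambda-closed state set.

{2, 3, 4, 5, 6, 8, 9, 10, 11, 14}

14 on b → {4}.
No b-transition from 5, 6, 7, 8.
Union after reading b: {4}.
Now take the lambda-closure:
From 4 via lambda: add 2.
From 2 via lambda: add 11.
From 11 via lambda: add 10, 14.
From 10 via lambda: add 3.
From 14 via lambda: add 5, 8.
From 3 via lambda: add 9.
From 8 via lambda: add 6.
No new states can be added; the closed set is {2, 3, 4, 5, 6, 8, 9, 10, 11, 14}.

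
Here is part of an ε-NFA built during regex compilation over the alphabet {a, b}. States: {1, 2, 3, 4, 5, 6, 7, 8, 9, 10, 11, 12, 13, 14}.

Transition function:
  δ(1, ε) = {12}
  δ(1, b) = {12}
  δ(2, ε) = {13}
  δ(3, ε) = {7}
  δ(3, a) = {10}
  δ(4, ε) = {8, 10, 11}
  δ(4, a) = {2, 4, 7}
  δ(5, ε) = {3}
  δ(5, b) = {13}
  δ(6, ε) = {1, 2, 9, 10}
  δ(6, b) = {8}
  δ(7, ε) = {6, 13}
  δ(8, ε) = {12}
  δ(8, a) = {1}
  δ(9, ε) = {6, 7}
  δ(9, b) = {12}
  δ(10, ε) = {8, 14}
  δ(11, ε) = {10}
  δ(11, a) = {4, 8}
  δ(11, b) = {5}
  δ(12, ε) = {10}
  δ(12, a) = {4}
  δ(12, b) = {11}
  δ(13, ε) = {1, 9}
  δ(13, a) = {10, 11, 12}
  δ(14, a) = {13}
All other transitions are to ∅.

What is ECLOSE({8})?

{8, 10, 12, 14}

Start with {8}.
From 8 via ε: add 12.
From 12 via ε: add 10.
From 10 via ε: add 14.
No new states can be added; the closed set is {8, 10, 12, 14}.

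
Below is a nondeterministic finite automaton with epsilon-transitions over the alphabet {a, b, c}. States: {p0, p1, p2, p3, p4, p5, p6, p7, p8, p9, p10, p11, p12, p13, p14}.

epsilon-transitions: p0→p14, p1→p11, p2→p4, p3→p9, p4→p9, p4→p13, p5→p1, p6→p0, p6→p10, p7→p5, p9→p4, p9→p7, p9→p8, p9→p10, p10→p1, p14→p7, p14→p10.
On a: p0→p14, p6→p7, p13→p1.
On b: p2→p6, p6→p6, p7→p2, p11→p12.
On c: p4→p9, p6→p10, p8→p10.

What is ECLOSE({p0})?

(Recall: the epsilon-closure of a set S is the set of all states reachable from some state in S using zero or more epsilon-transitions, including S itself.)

{p0, p1, p5, p7, p10, p11, p14}

Start with {p0}.
From p0 via epsilon: add p14.
From p14 via epsilon: add p7, p10.
From p7 via epsilon: add p5.
From p10 via epsilon: add p1.
From p1 via epsilon: add p11.
No new states can be added; the closed set is {p0, p1, p5, p7, p10, p11, p14}.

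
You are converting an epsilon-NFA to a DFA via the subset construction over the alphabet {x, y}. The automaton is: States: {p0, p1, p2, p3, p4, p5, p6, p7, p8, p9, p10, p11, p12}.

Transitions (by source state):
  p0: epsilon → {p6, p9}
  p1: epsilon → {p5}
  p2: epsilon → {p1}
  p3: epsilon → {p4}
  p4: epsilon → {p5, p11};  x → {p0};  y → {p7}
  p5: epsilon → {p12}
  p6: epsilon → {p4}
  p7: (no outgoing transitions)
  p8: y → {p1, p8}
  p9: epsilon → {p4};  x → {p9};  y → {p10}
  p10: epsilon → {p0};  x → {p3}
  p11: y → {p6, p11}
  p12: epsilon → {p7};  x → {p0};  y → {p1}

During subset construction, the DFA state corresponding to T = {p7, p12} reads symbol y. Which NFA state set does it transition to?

p12 on y → {p1}.
No y-transition from p7.
Union after reading y: {p1}.
Now take the epsilon-closure:
From p1 via epsilon: add p5.
From p5 via epsilon: add p12.
From p12 via epsilon: add p7.
No new states can be added; the closed set is {p1, p5, p7, p12}.

{p1, p5, p7, p12}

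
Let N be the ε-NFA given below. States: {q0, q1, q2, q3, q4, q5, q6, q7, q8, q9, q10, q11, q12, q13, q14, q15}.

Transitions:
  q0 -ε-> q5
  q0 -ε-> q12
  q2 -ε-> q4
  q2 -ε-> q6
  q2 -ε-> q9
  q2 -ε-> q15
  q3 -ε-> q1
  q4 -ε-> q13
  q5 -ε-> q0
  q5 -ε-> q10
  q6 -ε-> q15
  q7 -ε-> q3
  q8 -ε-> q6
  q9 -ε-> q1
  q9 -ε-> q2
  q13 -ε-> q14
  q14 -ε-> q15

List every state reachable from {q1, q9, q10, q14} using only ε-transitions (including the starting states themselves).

Start with {q1, q9, q10, q14}.
From q9 via ε: add q2.
From q14 via ε: add q15.
From q2 via ε: add q4, q6.
From q4 via ε: add q13.
No new states can be added; the closed set is {q1, q2, q4, q6, q9, q10, q13, q14, q15}.

{q1, q2, q4, q6, q9, q10, q13, q14, q15}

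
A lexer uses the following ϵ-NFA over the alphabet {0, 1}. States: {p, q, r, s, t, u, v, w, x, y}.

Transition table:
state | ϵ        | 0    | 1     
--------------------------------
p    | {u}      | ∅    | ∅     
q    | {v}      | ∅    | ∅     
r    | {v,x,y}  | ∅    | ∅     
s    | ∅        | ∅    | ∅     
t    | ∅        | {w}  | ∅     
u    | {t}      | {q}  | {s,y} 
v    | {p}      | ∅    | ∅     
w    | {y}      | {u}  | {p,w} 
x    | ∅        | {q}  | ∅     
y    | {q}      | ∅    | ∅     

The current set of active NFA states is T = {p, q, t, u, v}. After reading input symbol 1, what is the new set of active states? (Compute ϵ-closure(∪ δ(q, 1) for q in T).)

u on 1 → {s, y}.
No 1-transition from p, q, t, v.
Union after reading 1: {s, y}.
Now take the ϵ-closure:
From y via ϵ: add q.
From q via ϵ: add v.
From v via ϵ: add p.
From p via ϵ: add u.
From u via ϵ: add t.
No new states can be added; the closed set is {p, q, s, t, u, v, y}.

{p, q, s, t, u, v, y}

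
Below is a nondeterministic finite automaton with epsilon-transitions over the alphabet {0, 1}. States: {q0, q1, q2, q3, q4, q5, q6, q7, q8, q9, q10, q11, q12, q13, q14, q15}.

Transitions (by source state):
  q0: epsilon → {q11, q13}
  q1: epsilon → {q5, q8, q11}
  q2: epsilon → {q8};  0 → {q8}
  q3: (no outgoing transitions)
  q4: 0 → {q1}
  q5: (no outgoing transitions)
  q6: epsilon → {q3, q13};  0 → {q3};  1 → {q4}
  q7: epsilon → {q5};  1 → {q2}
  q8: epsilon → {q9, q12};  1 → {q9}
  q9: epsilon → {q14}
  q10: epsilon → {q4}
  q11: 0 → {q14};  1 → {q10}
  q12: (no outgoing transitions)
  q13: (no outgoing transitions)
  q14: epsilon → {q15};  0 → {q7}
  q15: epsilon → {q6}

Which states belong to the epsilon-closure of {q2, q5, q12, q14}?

{q2, q3, q5, q6, q8, q9, q12, q13, q14, q15}

Start with {q2, q5, q12, q14}.
From q2 via epsilon: add q8.
From q14 via epsilon: add q15.
From q8 via epsilon: add q9.
From q15 via epsilon: add q6.
From q6 via epsilon: add q3, q13.
No new states can be added; the closed set is {q2, q3, q5, q6, q8, q9, q12, q13, q14, q15}.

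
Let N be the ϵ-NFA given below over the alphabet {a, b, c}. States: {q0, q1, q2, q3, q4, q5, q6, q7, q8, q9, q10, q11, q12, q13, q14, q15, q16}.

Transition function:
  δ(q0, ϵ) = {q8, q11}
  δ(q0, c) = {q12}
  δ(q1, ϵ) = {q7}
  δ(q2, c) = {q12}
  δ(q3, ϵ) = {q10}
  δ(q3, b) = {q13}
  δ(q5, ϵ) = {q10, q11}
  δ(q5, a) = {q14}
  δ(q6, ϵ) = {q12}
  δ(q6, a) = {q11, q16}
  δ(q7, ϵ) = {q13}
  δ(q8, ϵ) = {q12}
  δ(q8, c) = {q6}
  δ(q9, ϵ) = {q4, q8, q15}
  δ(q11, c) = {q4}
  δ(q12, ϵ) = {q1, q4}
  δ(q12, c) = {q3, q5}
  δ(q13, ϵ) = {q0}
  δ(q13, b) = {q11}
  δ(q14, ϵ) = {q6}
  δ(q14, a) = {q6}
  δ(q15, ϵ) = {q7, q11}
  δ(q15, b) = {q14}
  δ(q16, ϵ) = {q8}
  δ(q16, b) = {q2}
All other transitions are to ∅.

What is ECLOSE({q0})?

{q0, q1, q4, q7, q8, q11, q12, q13}

Start with {q0}.
From q0 via ϵ: add q8, q11.
From q8 via ϵ: add q12.
From q12 via ϵ: add q1, q4.
From q1 via ϵ: add q7.
From q7 via ϵ: add q13.
No new states can be added; the closed set is {q0, q1, q4, q7, q8, q11, q12, q13}.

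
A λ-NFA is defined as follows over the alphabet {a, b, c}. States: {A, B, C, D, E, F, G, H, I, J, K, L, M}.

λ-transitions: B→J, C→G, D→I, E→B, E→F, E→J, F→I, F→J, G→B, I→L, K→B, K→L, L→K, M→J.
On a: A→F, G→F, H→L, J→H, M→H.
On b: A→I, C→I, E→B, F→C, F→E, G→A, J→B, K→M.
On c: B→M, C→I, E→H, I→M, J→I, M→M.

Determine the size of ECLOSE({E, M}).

Start with {E, M}.
From E via λ: add B, F, J.
From F via λ: add I.
From I via λ: add L.
From L via λ: add K.
λ-closure = {B, E, F, I, J, K, L, M}, which has 8 states.

8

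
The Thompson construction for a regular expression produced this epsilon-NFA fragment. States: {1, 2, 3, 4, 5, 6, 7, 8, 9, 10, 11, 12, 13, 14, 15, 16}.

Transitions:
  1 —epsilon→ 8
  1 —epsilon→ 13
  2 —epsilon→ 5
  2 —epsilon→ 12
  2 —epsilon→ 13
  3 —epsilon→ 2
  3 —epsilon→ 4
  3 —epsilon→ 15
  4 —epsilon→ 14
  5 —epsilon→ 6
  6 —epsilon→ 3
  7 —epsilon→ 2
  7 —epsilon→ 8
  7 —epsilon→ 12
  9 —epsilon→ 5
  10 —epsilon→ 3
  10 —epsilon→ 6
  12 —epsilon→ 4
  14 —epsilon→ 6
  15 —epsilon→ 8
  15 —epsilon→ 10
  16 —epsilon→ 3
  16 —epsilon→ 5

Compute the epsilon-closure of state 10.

{2, 3, 4, 5, 6, 8, 10, 12, 13, 14, 15}

Start with {10}.
From 10 via epsilon: add 3, 6.
From 3 via epsilon: add 2, 4, 15.
From 2 via epsilon: add 5, 12, 13.
From 4 via epsilon: add 14.
From 15 via epsilon: add 8.
No new states can be added; the closed set is {2, 3, 4, 5, 6, 8, 10, 12, 13, 14, 15}.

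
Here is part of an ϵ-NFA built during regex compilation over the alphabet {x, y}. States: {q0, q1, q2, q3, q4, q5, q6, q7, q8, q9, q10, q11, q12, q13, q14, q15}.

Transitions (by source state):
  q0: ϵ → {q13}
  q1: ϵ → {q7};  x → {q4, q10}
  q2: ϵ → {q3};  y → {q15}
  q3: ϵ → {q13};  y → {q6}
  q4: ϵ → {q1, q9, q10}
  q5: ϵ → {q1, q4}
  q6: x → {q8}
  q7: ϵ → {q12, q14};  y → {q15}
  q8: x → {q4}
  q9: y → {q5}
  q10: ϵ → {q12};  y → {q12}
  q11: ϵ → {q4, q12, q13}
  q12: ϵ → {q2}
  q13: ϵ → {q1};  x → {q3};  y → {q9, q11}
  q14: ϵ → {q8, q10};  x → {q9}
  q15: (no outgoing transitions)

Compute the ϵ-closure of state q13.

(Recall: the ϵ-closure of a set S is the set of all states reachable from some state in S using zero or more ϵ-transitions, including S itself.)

Start with {q13}.
From q13 via ϵ: add q1.
From q1 via ϵ: add q7.
From q7 via ϵ: add q12, q14.
From q12 via ϵ: add q2.
From q14 via ϵ: add q8, q10.
From q2 via ϵ: add q3.
No new states can be added; the closed set is {q1, q2, q3, q7, q8, q10, q12, q13, q14}.

{q1, q2, q3, q7, q8, q10, q12, q13, q14}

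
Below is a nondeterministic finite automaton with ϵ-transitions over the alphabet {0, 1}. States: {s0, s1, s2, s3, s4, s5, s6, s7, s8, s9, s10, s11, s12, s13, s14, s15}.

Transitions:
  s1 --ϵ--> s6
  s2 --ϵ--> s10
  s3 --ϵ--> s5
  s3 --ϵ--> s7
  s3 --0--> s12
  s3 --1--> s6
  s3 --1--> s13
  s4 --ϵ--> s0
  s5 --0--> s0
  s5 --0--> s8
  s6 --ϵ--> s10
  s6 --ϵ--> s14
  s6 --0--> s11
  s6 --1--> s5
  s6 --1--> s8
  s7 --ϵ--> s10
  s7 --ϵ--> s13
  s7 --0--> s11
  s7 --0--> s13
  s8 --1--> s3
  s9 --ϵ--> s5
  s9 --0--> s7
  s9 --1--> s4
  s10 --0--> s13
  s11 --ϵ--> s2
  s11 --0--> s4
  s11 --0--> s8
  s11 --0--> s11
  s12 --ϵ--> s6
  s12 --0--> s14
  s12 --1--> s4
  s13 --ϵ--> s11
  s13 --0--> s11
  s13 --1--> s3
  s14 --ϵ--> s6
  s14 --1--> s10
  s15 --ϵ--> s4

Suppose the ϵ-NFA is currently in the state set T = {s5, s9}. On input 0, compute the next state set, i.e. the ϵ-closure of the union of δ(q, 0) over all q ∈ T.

s5 on 0 → {s0, s8}.
s9 on 0 → {s7}.
Union after reading 0: {s0, s7, s8}.
Now take the ϵ-closure:
From s7 via ϵ: add s10, s13.
From s13 via ϵ: add s11.
From s11 via ϵ: add s2.
No new states can be added; the closed set is {s0, s2, s7, s8, s10, s11, s13}.

{s0, s2, s7, s8, s10, s11, s13}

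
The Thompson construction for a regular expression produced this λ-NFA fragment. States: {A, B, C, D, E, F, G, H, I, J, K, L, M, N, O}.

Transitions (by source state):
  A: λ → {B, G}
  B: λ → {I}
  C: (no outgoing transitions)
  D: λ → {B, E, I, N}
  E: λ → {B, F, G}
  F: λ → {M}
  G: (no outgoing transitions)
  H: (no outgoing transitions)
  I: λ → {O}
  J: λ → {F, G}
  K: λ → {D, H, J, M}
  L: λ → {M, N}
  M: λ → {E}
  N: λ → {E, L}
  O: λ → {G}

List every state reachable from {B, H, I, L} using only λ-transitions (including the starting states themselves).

Start with {B, H, I, L}.
From I via λ: add O.
From L via λ: add M, N.
From M via λ: add E.
From O via λ: add G.
From E via λ: add F.
No new states can be added; the closed set is {B, E, F, G, H, I, L, M, N, O}.

{B, E, F, G, H, I, L, M, N, O}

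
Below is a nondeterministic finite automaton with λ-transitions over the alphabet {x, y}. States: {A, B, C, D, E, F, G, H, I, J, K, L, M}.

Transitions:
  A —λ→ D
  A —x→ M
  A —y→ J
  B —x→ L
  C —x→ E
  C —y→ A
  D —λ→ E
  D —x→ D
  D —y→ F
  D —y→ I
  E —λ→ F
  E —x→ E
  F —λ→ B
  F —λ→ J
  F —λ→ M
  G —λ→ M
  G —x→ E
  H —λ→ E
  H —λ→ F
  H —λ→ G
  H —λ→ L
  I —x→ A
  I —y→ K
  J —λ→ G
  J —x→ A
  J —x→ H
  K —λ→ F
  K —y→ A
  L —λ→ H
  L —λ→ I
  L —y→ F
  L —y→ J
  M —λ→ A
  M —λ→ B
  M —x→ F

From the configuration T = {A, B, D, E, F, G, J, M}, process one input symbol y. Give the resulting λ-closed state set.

{A, B, D, E, F, G, I, J, M}

A on y → {J}.
D on y → {F, I}.
No y-transition from B, E, F, G, J, M.
Union after reading y: {F, I, J}.
Now take the λ-closure:
From F via λ: add B, M.
From J via λ: add G.
From M via λ: add A.
From A via λ: add D.
From D via λ: add E.
No new states can be added; the closed set is {A, B, D, E, F, G, I, J, M}.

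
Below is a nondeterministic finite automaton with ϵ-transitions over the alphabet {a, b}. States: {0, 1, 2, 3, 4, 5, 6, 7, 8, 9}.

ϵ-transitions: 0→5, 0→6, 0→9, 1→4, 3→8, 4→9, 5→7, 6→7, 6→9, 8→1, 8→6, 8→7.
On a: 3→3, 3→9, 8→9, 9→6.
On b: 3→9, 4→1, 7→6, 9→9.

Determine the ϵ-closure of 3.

Start with {3}.
From 3 via ϵ: add 8.
From 8 via ϵ: add 1, 6, 7.
From 1 via ϵ: add 4.
From 6 via ϵ: add 9.
No new states can be added; the closed set is {1, 3, 4, 6, 7, 8, 9}.

{1, 3, 4, 6, 7, 8, 9}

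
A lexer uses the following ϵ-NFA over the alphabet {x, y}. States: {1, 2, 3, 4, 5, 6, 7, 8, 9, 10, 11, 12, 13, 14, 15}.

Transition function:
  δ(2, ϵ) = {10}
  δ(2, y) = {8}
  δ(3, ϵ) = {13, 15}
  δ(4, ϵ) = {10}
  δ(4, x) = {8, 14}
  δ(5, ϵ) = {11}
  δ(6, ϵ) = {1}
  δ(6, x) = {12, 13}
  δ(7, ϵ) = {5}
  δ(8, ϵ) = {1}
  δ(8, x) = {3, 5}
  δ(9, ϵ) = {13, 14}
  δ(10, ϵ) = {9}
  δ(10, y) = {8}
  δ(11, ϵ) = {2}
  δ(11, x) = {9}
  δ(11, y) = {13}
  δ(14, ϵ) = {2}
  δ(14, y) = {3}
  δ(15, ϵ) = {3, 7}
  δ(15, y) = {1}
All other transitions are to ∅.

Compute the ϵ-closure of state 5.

{2, 5, 9, 10, 11, 13, 14}

Start with {5}.
From 5 via ϵ: add 11.
From 11 via ϵ: add 2.
From 2 via ϵ: add 10.
From 10 via ϵ: add 9.
From 9 via ϵ: add 13, 14.
No new states can be added; the closed set is {2, 5, 9, 10, 11, 13, 14}.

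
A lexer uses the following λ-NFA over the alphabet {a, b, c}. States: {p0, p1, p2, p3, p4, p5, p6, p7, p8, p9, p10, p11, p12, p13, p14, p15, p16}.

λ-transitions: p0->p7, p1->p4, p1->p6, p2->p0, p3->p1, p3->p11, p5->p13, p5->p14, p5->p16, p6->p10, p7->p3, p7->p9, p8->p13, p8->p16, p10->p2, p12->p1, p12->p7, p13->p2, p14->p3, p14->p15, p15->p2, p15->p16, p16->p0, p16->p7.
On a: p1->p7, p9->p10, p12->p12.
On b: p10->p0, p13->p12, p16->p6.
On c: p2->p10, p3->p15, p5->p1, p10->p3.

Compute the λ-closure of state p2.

Start with {p2}.
From p2 via λ: add p0.
From p0 via λ: add p7.
From p7 via λ: add p3, p9.
From p3 via λ: add p1, p11.
From p1 via λ: add p4, p6.
From p6 via λ: add p10.
No new states can be added; the closed set is {p0, p1, p2, p3, p4, p6, p7, p9, p10, p11}.

{p0, p1, p2, p3, p4, p6, p7, p9, p10, p11}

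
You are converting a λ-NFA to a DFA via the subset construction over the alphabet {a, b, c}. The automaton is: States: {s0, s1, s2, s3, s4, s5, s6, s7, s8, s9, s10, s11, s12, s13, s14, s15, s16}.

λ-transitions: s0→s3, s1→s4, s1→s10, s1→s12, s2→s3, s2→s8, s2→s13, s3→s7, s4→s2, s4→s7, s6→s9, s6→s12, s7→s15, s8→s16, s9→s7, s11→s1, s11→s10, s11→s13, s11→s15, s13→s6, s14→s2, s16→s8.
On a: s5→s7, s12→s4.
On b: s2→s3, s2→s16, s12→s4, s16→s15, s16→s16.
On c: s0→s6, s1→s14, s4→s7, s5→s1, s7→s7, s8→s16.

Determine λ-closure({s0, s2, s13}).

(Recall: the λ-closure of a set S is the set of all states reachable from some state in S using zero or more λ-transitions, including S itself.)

{s0, s2, s3, s6, s7, s8, s9, s12, s13, s15, s16}

Start with {s0, s2, s13}.
From s0 via λ: add s3.
From s2 via λ: add s8.
From s13 via λ: add s6.
From s3 via λ: add s7.
From s6 via λ: add s9, s12.
From s8 via λ: add s16.
From s7 via λ: add s15.
No new states can be added; the closed set is {s0, s2, s3, s6, s7, s8, s9, s12, s13, s15, s16}.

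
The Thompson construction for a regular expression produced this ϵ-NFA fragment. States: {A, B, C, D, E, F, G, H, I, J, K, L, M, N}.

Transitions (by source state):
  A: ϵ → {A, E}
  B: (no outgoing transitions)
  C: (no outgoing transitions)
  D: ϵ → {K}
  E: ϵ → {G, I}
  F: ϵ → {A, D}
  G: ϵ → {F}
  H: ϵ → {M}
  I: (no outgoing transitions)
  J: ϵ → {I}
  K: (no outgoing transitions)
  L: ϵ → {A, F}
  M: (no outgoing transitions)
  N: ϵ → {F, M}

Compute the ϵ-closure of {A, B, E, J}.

Start with {A, B, E, J}.
From E via ϵ: add G, I.
From G via ϵ: add F.
From F via ϵ: add D.
From D via ϵ: add K.
No new states can be added; the closed set is {A, B, D, E, F, G, I, J, K}.

{A, B, D, E, F, G, I, J, K}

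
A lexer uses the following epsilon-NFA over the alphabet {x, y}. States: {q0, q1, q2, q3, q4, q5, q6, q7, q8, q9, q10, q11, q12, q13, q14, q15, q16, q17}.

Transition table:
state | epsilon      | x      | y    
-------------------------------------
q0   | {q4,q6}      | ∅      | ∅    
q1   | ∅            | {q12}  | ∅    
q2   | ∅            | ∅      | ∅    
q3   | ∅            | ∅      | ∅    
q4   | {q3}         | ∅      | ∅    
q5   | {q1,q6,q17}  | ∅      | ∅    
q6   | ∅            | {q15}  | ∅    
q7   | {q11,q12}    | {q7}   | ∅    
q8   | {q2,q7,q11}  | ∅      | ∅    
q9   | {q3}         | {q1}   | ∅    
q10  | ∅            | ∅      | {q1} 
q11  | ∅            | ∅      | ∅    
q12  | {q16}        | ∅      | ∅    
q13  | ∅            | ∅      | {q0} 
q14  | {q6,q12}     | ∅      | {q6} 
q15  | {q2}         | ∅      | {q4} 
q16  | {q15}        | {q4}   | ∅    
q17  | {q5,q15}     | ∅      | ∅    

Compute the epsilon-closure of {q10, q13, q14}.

Start with {q10, q13, q14}.
From q14 via epsilon: add q6, q12.
From q12 via epsilon: add q16.
From q16 via epsilon: add q15.
From q15 via epsilon: add q2.
No new states can be added; the closed set is {q2, q6, q10, q12, q13, q14, q15, q16}.

{q2, q6, q10, q12, q13, q14, q15, q16}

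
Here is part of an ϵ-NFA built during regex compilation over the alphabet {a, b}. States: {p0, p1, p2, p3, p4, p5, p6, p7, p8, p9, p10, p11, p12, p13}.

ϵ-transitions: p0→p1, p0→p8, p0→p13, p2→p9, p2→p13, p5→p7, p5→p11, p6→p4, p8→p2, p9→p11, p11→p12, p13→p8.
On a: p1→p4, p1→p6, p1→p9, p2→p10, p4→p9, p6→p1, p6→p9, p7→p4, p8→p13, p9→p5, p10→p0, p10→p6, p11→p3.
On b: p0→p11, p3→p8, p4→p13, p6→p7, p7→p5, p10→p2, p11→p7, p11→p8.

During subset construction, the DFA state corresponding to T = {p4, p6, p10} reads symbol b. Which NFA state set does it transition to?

{p2, p7, p8, p9, p11, p12, p13}

p4 on b → {p13}.
p6 on b → {p7}.
p10 on b → {p2}.
Union after reading b: {p2, p7, p13}.
Now take the ϵ-closure:
From p2 via ϵ: add p9.
From p13 via ϵ: add p8.
From p9 via ϵ: add p11.
From p11 via ϵ: add p12.
No new states can be added; the closed set is {p2, p7, p8, p9, p11, p12, p13}.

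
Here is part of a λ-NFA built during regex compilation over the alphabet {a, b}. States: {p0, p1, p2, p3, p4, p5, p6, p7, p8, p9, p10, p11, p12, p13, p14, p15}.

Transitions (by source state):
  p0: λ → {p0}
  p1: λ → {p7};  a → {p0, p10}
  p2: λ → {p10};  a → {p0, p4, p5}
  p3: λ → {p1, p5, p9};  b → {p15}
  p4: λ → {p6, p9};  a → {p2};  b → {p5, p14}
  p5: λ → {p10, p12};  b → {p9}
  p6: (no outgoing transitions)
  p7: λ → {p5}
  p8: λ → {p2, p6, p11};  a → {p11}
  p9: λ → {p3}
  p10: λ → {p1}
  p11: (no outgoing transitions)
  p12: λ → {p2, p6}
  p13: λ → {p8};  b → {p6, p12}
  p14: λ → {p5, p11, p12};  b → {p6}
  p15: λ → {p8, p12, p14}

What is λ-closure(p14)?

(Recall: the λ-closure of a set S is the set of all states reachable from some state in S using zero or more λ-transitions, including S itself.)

Start with {p14}.
From p14 via λ: add p5, p11, p12.
From p5 via λ: add p10.
From p12 via λ: add p2, p6.
From p10 via λ: add p1.
From p1 via λ: add p7.
No new states can be added; the closed set is {p1, p2, p5, p6, p7, p10, p11, p12, p14}.

{p1, p2, p5, p6, p7, p10, p11, p12, p14}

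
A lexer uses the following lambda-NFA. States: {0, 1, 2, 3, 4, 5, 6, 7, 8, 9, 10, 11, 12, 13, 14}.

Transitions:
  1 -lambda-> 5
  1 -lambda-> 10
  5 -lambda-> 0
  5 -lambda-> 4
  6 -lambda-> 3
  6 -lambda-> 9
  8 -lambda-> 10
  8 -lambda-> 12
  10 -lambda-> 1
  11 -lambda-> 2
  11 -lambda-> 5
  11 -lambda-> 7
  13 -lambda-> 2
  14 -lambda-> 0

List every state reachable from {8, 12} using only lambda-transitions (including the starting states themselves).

{0, 1, 4, 5, 8, 10, 12}

Start with {8, 12}.
From 8 via lambda: add 10.
From 10 via lambda: add 1.
From 1 via lambda: add 5.
From 5 via lambda: add 0, 4.
No new states can be added; the closed set is {0, 1, 4, 5, 8, 10, 12}.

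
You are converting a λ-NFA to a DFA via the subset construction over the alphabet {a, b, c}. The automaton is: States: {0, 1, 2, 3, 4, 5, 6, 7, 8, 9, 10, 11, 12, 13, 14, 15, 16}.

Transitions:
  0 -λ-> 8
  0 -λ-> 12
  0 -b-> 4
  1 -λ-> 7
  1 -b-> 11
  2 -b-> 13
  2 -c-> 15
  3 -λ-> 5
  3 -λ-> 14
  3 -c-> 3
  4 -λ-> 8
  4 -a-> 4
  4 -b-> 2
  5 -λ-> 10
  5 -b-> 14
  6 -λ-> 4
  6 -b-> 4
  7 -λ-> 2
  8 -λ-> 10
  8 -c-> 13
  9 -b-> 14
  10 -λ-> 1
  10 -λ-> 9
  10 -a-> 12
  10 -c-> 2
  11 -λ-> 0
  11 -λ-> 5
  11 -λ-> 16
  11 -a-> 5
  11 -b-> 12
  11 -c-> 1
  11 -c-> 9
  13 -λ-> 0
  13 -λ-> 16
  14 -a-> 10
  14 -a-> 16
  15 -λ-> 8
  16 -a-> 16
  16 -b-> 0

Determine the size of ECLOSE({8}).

6

Start with {8}.
From 8 via λ: add 10.
From 10 via λ: add 1, 9.
From 1 via λ: add 7.
From 7 via λ: add 2.
λ-closure = {1, 2, 7, 8, 9, 10}, which has 6 states.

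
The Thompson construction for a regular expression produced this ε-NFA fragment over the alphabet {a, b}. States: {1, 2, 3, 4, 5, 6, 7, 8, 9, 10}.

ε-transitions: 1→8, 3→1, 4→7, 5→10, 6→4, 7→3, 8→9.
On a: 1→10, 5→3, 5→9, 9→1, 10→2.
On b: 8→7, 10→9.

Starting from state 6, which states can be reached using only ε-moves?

Start with {6}.
From 6 via ε: add 4.
From 4 via ε: add 7.
From 7 via ε: add 3.
From 3 via ε: add 1.
From 1 via ε: add 8.
From 8 via ε: add 9.
No new states can be added; the closed set is {1, 3, 4, 6, 7, 8, 9}.

{1, 3, 4, 6, 7, 8, 9}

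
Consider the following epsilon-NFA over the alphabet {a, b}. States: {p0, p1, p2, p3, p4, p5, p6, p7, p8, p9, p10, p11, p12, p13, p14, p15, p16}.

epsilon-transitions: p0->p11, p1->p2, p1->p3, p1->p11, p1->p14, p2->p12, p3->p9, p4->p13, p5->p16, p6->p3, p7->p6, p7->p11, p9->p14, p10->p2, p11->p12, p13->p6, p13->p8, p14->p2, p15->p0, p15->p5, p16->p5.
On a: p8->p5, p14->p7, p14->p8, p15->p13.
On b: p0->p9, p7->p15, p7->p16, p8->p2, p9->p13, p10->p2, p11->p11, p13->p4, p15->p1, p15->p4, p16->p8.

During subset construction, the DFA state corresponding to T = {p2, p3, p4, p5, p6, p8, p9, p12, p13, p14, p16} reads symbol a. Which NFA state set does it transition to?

p8 on a → {p5}.
p14 on a → {p7, p8}.
No a-transition from p2, p3, p4, p5, p6, p9, p12, p13, p16.
Union after reading a: {p5, p7, p8}.
Now take the epsilon-closure:
From p5 via epsilon: add p16.
From p7 via epsilon: add p6, p11.
From p6 via epsilon: add p3.
From p11 via epsilon: add p12.
From p3 via epsilon: add p9.
From p9 via epsilon: add p14.
From p14 via epsilon: add p2.
No new states can be added; the closed set is {p2, p3, p5, p6, p7, p8, p9, p11, p12, p14, p16}.

{p2, p3, p5, p6, p7, p8, p9, p11, p12, p14, p16}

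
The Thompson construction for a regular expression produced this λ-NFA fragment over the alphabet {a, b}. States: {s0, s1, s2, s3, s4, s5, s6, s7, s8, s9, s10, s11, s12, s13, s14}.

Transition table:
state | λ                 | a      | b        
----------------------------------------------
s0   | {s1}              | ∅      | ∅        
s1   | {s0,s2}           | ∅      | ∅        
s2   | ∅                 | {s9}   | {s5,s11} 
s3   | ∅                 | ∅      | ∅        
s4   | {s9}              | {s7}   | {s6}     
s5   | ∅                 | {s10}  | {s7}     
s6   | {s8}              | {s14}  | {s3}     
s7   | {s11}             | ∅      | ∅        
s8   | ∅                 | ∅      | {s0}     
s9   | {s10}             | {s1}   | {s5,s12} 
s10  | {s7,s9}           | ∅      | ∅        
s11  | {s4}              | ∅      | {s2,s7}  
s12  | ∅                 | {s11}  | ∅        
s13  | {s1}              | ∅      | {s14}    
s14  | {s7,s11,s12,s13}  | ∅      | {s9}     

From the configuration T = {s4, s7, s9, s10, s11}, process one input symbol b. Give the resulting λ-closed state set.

{s2, s4, s5, s6, s7, s8, s9, s10, s11, s12}

s4 on b → {s6}.
s9 on b → {s5, s12}.
s11 on b → {s2, s7}.
No b-transition from s7, s10.
Union after reading b: {s2, s5, s6, s7, s12}.
Now take the λ-closure:
From s6 via λ: add s8.
From s7 via λ: add s11.
From s11 via λ: add s4.
From s4 via λ: add s9.
From s9 via λ: add s10.
No new states can be added; the closed set is {s2, s4, s5, s6, s7, s8, s9, s10, s11, s12}.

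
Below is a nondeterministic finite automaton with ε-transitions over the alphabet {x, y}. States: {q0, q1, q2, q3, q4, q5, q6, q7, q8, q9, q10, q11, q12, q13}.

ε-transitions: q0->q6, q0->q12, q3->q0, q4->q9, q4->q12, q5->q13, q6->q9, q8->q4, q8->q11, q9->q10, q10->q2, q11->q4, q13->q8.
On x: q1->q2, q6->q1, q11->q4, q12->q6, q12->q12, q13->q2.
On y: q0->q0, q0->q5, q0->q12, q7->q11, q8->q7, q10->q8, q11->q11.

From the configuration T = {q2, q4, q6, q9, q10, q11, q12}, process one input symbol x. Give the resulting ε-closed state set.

q6 on x → {q1}.
q11 on x → {q4}.
q12 on x → {q6, q12}.
No x-transition from q2, q4, q9, q10.
Union after reading x: {q1, q4, q6, q12}.
Now take the ε-closure:
From q4 via ε: add q9.
From q9 via ε: add q10.
From q10 via ε: add q2.
No new states can be added; the closed set is {q1, q2, q4, q6, q9, q10, q12}.

{q1, q2, q4, q6, q9, q10, q12}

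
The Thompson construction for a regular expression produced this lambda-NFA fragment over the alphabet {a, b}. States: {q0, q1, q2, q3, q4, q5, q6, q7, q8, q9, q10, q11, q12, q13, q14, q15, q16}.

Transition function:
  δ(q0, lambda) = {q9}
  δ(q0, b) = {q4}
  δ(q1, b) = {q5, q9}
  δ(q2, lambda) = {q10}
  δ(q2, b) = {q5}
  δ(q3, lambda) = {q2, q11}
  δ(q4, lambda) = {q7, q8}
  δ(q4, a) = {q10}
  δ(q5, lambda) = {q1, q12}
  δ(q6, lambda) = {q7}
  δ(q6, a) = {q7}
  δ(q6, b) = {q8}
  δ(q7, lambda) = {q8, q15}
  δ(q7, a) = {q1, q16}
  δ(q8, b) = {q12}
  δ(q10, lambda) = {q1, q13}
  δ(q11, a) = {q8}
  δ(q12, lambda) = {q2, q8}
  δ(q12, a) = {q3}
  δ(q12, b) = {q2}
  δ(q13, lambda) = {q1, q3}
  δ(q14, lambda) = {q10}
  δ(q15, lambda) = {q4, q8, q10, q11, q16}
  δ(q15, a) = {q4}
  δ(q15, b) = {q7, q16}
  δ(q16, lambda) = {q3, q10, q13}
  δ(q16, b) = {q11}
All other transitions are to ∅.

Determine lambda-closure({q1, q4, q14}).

Start with {q1, q4, q14}.
From q4 via lambda: add q7, q8.
From q14 via lambda: add q10.
From q7 via lambda: add q15.
From q10 via lambda: add q13.
From q13 via lambda: add q3.
From q15 via lambda: add q11, q16.
From q3 via lambda: add q2.
No new states can be added; the closed set is {q1, q2, q3, q4, q7, q8, q10, q11, q13, q14, q15, q16}.

{q1, q2, q3, q4, q7, q8, q10, q11, q13, q14, q15, q16}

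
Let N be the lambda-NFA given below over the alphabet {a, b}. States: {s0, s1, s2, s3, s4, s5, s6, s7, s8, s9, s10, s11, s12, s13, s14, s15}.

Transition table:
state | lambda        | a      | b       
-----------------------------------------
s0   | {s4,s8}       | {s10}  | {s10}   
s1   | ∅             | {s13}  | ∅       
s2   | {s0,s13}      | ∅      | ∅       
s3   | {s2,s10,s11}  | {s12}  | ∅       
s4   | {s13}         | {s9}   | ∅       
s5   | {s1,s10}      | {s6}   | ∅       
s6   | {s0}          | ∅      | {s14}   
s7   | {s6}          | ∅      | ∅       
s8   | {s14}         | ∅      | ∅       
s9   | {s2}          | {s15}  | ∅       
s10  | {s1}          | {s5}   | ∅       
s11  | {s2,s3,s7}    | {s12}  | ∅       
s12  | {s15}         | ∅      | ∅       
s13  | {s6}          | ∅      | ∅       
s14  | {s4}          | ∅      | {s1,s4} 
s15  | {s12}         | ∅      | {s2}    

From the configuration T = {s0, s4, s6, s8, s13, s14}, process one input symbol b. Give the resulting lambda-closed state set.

s0 on b → {s10}.
s6 on b → {s14}.
s14 on b → {s1, s4}.
No b-transition from s4, s8, s13.
Union after reading b: {s1, s4, s10, s14}.
Now take the lambda-closure:
From s4 via lambda: add s13.
From s13 via lambda: add s6.
From s6 via lambda: add s0.
From s0 via lambda: add s8.
No new states can be added; the closed set is {s0, s1, s4, s6, s8, s10, s13, s14}.

{s0, s1, s4, s6, s8, s10, s13, s14}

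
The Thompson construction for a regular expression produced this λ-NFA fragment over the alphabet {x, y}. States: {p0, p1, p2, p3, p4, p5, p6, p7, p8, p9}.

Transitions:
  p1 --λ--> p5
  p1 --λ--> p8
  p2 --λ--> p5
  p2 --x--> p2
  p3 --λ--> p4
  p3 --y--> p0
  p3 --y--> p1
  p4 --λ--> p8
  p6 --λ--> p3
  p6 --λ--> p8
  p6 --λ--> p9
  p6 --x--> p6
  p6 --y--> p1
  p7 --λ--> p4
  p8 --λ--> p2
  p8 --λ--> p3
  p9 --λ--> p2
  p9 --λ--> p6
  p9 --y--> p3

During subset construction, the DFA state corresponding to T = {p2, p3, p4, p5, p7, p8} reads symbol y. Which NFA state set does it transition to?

{p0, p1, p2, p3, p4, p5, p8}

p3 on y → {p0, p1}.
No y-transition from p2, p4, p5, p7, p8.
Union after reading y: {p0, p1}.
Now take the λ-closure:
From p1 via λ: add p5, p8.
From p8 via λ: add p2, p3.
From p3 via λ: add p4.
No new states can be added; the closed set is {p0, p1, p2, p3, p4, p5, p8}.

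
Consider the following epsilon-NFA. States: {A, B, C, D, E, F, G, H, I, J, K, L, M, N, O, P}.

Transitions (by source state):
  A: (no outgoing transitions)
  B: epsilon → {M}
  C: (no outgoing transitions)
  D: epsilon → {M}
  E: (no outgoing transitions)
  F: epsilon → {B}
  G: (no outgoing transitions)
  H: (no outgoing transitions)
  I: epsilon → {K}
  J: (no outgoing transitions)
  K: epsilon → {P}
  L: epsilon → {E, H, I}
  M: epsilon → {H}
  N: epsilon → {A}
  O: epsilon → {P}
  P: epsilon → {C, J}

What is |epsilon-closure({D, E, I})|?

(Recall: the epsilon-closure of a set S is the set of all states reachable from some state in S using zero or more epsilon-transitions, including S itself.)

Start with {D, E, I}.
From D via epsilon: add M.
From I via epsilon: add K.
From K via epsilon: add P.
From M via epsilon: add H.
From P via epsilon: add C, J.
epsilon-closure = {C, D, E, H, I, J, K, M, P}, which has 9 states.

9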